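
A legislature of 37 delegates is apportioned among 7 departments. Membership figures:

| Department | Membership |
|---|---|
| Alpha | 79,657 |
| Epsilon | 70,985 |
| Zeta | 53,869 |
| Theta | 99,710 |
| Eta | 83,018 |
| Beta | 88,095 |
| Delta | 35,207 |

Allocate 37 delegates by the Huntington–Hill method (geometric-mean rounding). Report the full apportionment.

Alpha 6; Epsilon 5; Zeta 4; Theta 7; Eta 6; Beta 6; Delta 3

With divisor 13983: modified quotas Alpha 5.697, Epsilon 5.077, Zeta 3.852, Theta 7.131, Eta 5.937, Beta 6.300, Delta 2.518.
Geometric-mean thresholds: Alpha √(5·6)=5.477, Epsilon √(5·6)=5.477, Zeta √(3·4)=3.464, Theta √(7·8)=7.483, Eta √(5·6)=5.477, Beta √(6·7)=6.481, Delta √(2·3)=2.449.
Each quota rounded against its threshold gives Alpha 6, Epsilon 5, Zeta 4, Theta 7, Eta 6, Beta 6, Delta 3 (total 37).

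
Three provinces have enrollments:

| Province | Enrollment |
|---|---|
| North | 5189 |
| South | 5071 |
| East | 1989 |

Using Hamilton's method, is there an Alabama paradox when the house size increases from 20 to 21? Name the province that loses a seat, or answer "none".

none

At 20 seats: North 9, South 8, East 3.
At 21 seats: North 9, South 9, East 3.
No province's allocation decreased.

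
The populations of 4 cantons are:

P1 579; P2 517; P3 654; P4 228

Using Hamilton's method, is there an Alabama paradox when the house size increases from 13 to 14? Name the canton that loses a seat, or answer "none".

P4

At 13 seats: P1 4, P2 3, P3 4, P4 2.
At 14 seats: P1 4, P2 4, P3 5, P4 1.
P4 drops from 2 to 1.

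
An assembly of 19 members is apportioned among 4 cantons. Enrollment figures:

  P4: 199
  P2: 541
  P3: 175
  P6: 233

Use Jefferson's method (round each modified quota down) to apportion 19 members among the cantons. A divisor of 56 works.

P4 3; P2 9; P3 3; P6 4

With modified divisor 56: modified quotas P4 3.554, P2 9.661, P3 3.125, P6 4.161.
Rounding down: P4 3, P2 9, P3 3, P6 4 (total 19).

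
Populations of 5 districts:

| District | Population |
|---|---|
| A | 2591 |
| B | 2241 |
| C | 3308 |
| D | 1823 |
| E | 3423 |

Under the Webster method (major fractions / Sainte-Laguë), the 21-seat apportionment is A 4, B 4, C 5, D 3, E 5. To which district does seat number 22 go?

E

Priority for the next seat is population ÷ (current seats + 0.5).
Priorities: A 575.778, B 498.000, C 601.455, D 520.857, E 622.364.
Highest priority: E.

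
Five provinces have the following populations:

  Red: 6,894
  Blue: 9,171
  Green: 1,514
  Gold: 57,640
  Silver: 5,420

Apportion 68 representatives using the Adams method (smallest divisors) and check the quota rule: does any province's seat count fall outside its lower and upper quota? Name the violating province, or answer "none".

Gold

Standard quotas: Red 5.813, Blue 7.734, Green 1.277, Gold 48.606, Silver 4.570.
Adams allocation: Red 6, Blue 8, Green 2, Gold 47, Silver 5.
Gold has quota 48.606 (lower 48, upper 49) but receives 47 — outside the quota interval.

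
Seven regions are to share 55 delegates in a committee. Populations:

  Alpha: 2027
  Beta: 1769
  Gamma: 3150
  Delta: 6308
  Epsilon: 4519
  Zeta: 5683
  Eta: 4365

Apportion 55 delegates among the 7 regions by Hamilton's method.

Total 27821; standard divisor 27821/55 ≈ 505.836.
Standard quotas: Alpha 4.0072, Beta 3.4972, Gamma 6.2273, Delta 12.4704, Epsilon 8.9337, Zeta 11.2349, Eta 8.6293.
Lower quotas: Alpha 4, Beta 3, Gamma 6, Delta 12, Epsilon 8, Zeta 11, Eta 8 (sum 52, leaving 3 seats).
Remainders in descending order: Epsilon 0.9337, Eta 0.6293, Beta 0.4972, Delta 0.4704, Zeta 0.2349, Gamma 0.2273, Alpha 0.0072.
Largest remainders: Epsilon, Eta, Beta receive the extra seats.

Alpha: 4, Beta: 4, Gamma: 6, Delta: 12, Epsilon: 9, Zeta: 11, Eta: 9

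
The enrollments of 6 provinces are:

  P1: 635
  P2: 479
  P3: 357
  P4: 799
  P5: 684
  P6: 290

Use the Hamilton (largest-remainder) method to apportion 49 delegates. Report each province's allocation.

The standard divisor is 3244/49 ≈ 66.204.
Standard quotas: P1 9.592, P2 7.235, P3 5.392, P4 12.069, P5 10.332, P6 4.380.
Lower quotas: P1 9, P2 7, P3 5, P4 12, P5 10, P6 4 (sum 47, leaving 2 seats).
Remainders in descending order: P1 0.592, P3 0.392, P6 0.380, P5 0.332, P2 0.235, P4 0.069.
Largest remainders: P1, P3 receive the extra seats.

P1 10; P2 7; P3 6; P4 12; P5 10; P6 4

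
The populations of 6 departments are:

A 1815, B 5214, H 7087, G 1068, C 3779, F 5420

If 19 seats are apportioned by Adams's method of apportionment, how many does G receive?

1

Standard divisor 24383/19 ≈ 1283.316; standard quotas: A 1.414, B 4.063, H 5.522, G 0.832, C 2.945, F 4.223.
Rounding up gives 2, 5, 6, 1, 3, 5 = 22 seats, so the divisor must be adjusted.
With modified divisor 1600: modified quotas A 1.134, B 3.259, H 4.429, G 0.667, C 2.362, F 3.388.
Rounding up: A 2, B 4, H 5, G 1, C 3, F 4 (total 19).
G receives 1.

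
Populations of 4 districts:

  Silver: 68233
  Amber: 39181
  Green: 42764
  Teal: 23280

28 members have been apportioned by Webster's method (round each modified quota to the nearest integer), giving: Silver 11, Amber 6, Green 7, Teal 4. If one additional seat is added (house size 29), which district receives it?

Amber

Priority for the next seat is population ÷ (current seats + 0.5).
Priorities: Silver 5933.304, Amber 6027.846, Green 5701.867, Teal 5173.333.
Highest priority: Amber.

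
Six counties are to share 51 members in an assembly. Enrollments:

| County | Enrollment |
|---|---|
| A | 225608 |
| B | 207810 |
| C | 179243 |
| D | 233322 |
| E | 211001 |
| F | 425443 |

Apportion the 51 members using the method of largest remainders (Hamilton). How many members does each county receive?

The standard divisor is 1482427/51 ≈ 29067.196.
Standard quotas: A 7.7616, B 7.1493, C 6.1665, D 8.0270, E 7.2591, F 14.6365.
Lower quotas: A 7, B 7, C 6, D 8, E 7, F 14 (sum 49, leaving 2 seats).
Remainders in descending order: A 0.7616, F 0.6365, E 0.2591, C 0.1665, B 0.1493, D 0.0270.
The surplus seats go to A, F.

A 8; B 7; C 6; D 8; E 7; F 15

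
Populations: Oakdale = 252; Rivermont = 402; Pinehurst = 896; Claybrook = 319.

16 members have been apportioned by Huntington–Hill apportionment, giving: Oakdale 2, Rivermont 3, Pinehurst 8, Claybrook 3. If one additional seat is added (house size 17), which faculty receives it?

Priority for the next seat is population ÷ (√(s·(s+1))).
Priorities: Oakdale 102.879, Rivermont 116.047, Pinehurst 105.595, Claybrook 92.087.
Highest priority: Rivermont.

Rivermont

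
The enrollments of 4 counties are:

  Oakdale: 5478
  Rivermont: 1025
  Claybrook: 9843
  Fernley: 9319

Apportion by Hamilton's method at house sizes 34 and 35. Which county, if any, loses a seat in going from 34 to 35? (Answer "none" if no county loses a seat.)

Rivermont

At 34 seats: Oakdale 7, Rivermont 2, Claybrook 13, Fernley 12.
At 35 seats: Oakdale 8, Rivermont 1, Claybrook 13, Fernley 13.
Rivermont drops from 2 to 1.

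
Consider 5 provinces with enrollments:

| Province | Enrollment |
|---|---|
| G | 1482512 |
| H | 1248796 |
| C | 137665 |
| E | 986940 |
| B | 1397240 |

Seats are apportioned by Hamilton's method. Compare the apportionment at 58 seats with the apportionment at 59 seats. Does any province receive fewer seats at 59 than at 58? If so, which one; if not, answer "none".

C

At 58 seats: G 16, H 14, C 2, E 11, B 15.
At 59 seats: G 17, H 14, C 1, E 11, B 16.
C drops from 2 to 1.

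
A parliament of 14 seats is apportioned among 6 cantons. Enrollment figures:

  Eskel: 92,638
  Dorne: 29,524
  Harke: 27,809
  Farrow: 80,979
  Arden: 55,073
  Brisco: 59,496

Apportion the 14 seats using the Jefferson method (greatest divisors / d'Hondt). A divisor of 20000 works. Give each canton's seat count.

Eskel=4, Dorne=1, Harke=1, Farrow=4, Arden=2, Brisco=2

With modified divisor 20000: modified quotas Eskel 4.632, Dorne 1.476, Harke 1.390, Farrow 4.049, Arden 2.754, Brisco 2.975.
Rounding down: Eskel 4, Dorne 1, Harke 1, Farrow 4, Arden 2, Brisco 2 (total 14).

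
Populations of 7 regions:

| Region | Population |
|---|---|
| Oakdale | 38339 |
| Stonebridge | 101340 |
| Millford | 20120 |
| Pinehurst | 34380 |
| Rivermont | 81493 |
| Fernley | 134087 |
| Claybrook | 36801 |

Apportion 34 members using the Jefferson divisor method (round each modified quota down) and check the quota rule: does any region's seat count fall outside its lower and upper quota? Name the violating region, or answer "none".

Standard quotas: Oakdale 2.919, Stonebridge 7.716, Millford 1.532, Pinehurst 2.618, Rivermont 6.205, Fernley 10.209, Claybrook 2.802.
Jefferson allocation: Oakdale 3, Stonebridge 8, Millford 1, Pinehurst 2, Rivermont 6, Fernley 11, Claybrook 3.
Every allocation lies between the lower and upper quota.

none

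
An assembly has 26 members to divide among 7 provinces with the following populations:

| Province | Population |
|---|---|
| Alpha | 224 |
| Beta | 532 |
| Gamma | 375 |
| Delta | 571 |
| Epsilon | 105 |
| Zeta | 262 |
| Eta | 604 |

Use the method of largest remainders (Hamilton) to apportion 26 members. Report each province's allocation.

The standard divisor is 2673/26 ≈ 102.808.
Standard quotas: Alpha 2.179, Beta 5.175, Gamma 3.648, Delta 5.554, Epsilon 1.021, Zeta 2.548, Eta 5.875.
Lower quotas: Alpha 2, Beta 5, Gamma 3, Delta 5, Epsilon 1, Zeta 2, Eta 5 (sum 23, leaving 3 seats).
Remainders in descending order: Eta 0.875, Gamma 0.648, Delta 0.554, Zeta 0.548, Alpha 0.179, Beta 0.175, Epsilon 0.021.
Largest remainders: Eta, Gamma, Delta receive the extra seats.

Alpha: 2, Beta: 5, Gamma: 4, Delta: 6, Epsilon: 1, Zeta: 2, Eta: 6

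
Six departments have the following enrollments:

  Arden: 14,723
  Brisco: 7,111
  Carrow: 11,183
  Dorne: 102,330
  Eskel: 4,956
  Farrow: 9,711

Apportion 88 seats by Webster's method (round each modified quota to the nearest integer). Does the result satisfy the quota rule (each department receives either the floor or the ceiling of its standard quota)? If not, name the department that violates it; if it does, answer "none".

Dorne

Standard quotas: Arden 8.637, Brisco 4.171, Carrow 6.560, Dorne 60.028, Eskel 2.907, Farrow 5.697.
Webster allocation: Arden 9, Brisco 4, Carrow 7, Dorne 59, Eskel 3, Farrow 6.
Dorne has quota 60.028 (lower 60, upper 61) but receives 59 — outside the quota interval.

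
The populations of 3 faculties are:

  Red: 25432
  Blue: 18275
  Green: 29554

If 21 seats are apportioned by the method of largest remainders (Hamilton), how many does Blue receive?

Standard divisor: 73261 ÷ 21 ≈ 3488.619.
Standard quotas: Red 7.2900, Blue 5.2385, Green 8.4715.
Lower quotas: Red 7, Blue 5, Green 8 (sum 20, leaving 1 seat).
Remainders in descending order: Green 0.4715, Red 0.2900, Blue 0.2385.
The surplus seat goes to Green.
Blue receives 5.

5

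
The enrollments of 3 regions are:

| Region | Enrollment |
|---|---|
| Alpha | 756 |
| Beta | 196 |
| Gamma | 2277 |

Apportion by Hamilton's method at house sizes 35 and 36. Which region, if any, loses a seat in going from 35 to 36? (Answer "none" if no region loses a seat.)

At 35 seats: Alpha 8, Beta 2, Gamma 25.
At 36 seats: Alpha 9, Beta 2, Gamma 25.
No region's allocation decreased.

none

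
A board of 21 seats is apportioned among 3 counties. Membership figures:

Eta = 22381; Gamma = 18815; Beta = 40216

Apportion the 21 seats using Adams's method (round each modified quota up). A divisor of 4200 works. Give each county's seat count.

With modified divisor 4200: modified quotas Eta 5.329, Gamma 4.480, Beta 9.575.
Rounding up: Eta 6, Gamma 5, Beta 10 (total 21).

Eta=6, Gamma=5, Beta=10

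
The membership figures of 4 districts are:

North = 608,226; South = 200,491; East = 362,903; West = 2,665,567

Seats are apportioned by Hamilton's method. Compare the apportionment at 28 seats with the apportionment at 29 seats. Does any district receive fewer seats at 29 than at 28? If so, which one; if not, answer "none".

At 28 seats: North 4, South 2, East 3, West 19.
At 29 seats: North 5, South 1, East 3, West 20.
South drops from 2 to 1.

South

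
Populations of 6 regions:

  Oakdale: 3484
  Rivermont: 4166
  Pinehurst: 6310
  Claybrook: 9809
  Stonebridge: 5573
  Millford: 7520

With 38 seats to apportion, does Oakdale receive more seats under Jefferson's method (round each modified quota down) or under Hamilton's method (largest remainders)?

Jefferson: Oakdale 3, Rivermont 4, Pinehurst 7, Claybrook 10, Stonebridge 6, Millford 8.
Hamilton: Oakdale 4, Rivermont 4, Pinehurst 6, Claybrook 10, Stonebridge 6, Millford 8.
Oakdale gets 3 under Jefferson and 4 under Hamilton.

Hamilton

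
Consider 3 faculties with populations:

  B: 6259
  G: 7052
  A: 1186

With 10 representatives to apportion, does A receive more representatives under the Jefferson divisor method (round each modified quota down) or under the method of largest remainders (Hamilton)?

Hamilton

Jefferson: B 5, G 5, A 0.
Hamilton: B 4, G 5, A 1.
A gets 0 under Jefferson and 1 under Hamilton.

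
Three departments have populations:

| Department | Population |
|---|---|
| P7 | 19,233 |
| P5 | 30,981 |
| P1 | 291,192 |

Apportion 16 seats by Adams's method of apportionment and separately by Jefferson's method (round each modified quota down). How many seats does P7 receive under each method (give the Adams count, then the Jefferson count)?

Adams: P7 1, P5 2, P1 13.
Jefferson: P7 0, P5 1, P1 15.
P7 gets 1 under Adams and 0 under Jefferson.

1 and 0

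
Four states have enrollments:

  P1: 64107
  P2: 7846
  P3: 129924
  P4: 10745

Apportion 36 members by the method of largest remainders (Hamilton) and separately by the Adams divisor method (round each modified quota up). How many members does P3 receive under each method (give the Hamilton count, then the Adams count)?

22 and 21

Hamilton: P1 11, P2 1, P3 22, P4 2.
Adams: P1 11, P2 2, P3 21, P4 2.
P3 gets 22 under Hamilton and 21 under Adams.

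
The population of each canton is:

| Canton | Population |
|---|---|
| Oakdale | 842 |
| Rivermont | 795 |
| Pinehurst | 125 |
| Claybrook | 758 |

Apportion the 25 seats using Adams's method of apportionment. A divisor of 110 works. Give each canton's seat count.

Oakdale 8, Rivermont 8, Pinehurst 2, Claybrook 7

With modified divisor 110: modified quotas Oakdale 7.655, Rivermont 7.227, Pinehurst 1.136, Claybrook 6.891.
Rounding up: Oakdale 8, Rivermont 8, Pinehurst 2, Claybrook 7 (total 25).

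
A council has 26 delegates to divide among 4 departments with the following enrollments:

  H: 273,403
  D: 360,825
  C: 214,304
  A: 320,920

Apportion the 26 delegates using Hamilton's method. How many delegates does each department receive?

Total 1169452; standard divisor 1169452/26 ≈ 44978.923.
Standard quotas: H 6.0785, D 8.0221, C 4.7645, A 7.1349.
Lower quotas: H 6, D 8, C 4, A 7 (sum 25, leaving 1 seat).
Remainders in descending order: C 0.7645, A 0.1349, H 0.0785, D 0.0221.
The surplus seat goes to C.

H=6; D=8; C=5; A=7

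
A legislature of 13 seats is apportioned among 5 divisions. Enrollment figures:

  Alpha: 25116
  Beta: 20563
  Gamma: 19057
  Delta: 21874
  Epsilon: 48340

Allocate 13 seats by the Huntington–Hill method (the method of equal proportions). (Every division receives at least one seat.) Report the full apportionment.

With divisor 10531: modified quotas Alpha 2.385, Beta 1.953, Gamma 1.810, Delta 2.077, Epsilon 4.590.
Geometric-mean thresholds: Alpha √(2·3)=2.449, Beta √(1·2)=1.414, Gamma √(1·2)=1.414, Delta √(2·3)=2.449, Epsilon √(4·5)=4.472.
Each quota rounded against its threshold gives Alpha 2, Beta 2, Gamma 2, Delta 2, Epsilon 5 (total 13).

Alpha 2; Beta 2; Gamma 2; Delta 2; Epsilon 5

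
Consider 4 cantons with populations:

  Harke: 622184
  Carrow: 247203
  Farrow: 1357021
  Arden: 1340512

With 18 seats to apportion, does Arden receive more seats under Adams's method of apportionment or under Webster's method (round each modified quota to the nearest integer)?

Adams: Harke 3, Carrow 2, Farrow 7, Arden 6.
Webster: Harke 3, Carrow 1, Farrow 7, Arden 7.
Arden gets 6 under Adams and 7 under Webster.

Webster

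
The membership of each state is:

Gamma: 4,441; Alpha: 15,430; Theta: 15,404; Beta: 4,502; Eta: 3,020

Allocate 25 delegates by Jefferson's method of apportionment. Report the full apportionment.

Gamma: 2, Alpha: 10, Theta: 10, Beta: 2, Eta: 1

Standard divisor 42797/25 ≈ 1711.88; standard quotas: Gamma 2.594, Alpha 9.013, Theta 8.998, Beta 2.630, Eta 1.764.
Rounding down gives 2, 9, 8, 2, 1 = 22 seats, so the divisor must be adjusted.
With modified divisor 1530: modified quotas Gamma 2.903, Alpha 10.085, Theta 10.068, Beta 2.942, Eta 1.974.
Rounding down: Gamma 2, Alpha 10, Theta 10, Beta 2, Eta 1 (total 25).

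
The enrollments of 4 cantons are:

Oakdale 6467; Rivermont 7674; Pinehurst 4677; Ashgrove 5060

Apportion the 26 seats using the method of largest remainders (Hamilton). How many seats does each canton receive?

Total 23878; standard divisor 23878/26 ≈ 918.385.
Standard quotas: Oakdale 7.0417, Rivermont 8.3560, Pinehurst 5.0926, Ashgrove 5.5097.
Lower quotas: Oakdale 7, Rivermont 8, Pinehurst 5, Ashgrove 5 (sum 25, leaving 1 seat).
Remainders in descending order: Ashgrove 0.5097, Rivermont 0.3560, Pinehurst 0.0926, Oakdale 0.0417.
Largest remainder: Ashgrove receives the extra seat.

Oakdale: 7; Rivermont: 8; Pinehurst: 5; Ashgrove: 6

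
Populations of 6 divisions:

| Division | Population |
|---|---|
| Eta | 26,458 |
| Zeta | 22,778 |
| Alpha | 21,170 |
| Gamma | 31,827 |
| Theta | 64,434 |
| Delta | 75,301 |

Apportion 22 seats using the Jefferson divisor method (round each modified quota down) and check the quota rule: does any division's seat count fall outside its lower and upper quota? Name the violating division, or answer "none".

none

Standard quotas: Eta 2.406, Zeta 2.071, Alpha 1.925, Gamma 2.894, Theta 5.858, Delta 6.846.
Jefferson allocation: Eta 2, Zeta 2, Alpha 2, Gamma 3, Theta 6, Delta 7.
Every allocation lies between the lower and upper quota.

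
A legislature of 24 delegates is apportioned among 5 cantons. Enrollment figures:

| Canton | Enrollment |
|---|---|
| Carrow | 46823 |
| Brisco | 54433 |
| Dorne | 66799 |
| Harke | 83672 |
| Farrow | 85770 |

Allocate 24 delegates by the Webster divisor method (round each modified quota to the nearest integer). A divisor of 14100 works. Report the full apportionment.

With modified divisor 14100: modified quotas Carrow 3.321, Brisco 3.860, Dorne 4.738, Harke 5.934, Farrow 6.083.
Rounding to the nearest integer: Carrow 3, Brisco 4, Dorne 5, Harke 6, Farrow 6 (total 24).

Carrow=3, Brisco=4, Dorne=5, Harke=6, Farrow=6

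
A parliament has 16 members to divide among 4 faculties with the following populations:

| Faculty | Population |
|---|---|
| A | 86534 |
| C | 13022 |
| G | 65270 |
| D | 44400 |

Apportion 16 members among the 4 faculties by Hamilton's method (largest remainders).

The standard divisor is 209226/16 ≈ 13076.625.
Standard quotas: A 6.6175, C 0.9958, G 4.9913, D 3.3954.
Lower quotas: A 6, C 0, G 4, D 3 (sum 13, leaving 3 seats).
Remainders in descending order: C 0.9958, G 0.9913, A 0.6175, D 0.3954.
The surplus seats go to C, G, A.

A: 7; C: 1; G: 5; D: 3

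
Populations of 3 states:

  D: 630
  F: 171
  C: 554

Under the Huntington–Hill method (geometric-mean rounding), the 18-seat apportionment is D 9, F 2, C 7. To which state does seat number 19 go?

C

Priority for the next seat is population ÷ (√(s·(s+1))).
Priorities: D 66.408, F 69.810, C 74.031.
Highest priority: C.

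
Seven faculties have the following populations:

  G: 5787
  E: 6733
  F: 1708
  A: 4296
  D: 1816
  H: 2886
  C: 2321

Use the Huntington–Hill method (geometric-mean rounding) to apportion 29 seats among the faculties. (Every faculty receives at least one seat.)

With divisor 896: modified quotas G 6.459, E 7.515, F 1.906, A 4.795, D 2.027, H 3.221, C 2.590.
Geometric-mean thresholds: G √(6·7)=6.481, E √(7·8)=7.483, F √(1·2)=1.414, A √(4·5)=4.472, D √(2·3)=2.449, H √(3·4)=3.464, C √(2·3)=2.449.
Each quota rounded against its threshold gives G 6, E 8, F 2, A 5, D 2, H 3, C 3 (total 29).

G 6, E 8, F 2, A 5, D 2, H 3, C 3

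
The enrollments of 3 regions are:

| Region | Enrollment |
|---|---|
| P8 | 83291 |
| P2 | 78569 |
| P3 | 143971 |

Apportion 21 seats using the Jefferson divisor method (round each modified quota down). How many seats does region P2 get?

5

Standard divisor 305831/21 ≈ 14563.381; standard quotas: P8 5.719, P2 5.395, P3 9.886.
Rounding down gives 5, 5, 9 = 19 seats, so the divisor must be adjusted.
With modified divisor 13500: modified quotas P8 6.170, P2 5.820, P3 10.665.
Rounding down: P8 6, P2 5, P3 10 (total 21).
P2 receives 5.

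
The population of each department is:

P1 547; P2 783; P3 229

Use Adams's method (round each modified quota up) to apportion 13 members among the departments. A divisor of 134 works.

P1 5, P2 6, P3 2

With modified divisor 134: modified quotas P1 4.082, P2 5.843, P3 1.709.
Rounding up: P1 5, P2 6, P3 2 (total 13).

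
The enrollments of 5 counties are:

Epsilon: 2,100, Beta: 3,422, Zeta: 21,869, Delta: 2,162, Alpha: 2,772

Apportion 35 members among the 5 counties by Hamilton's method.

Total 32325; standard divisor 32325/35 ≈ 923.571.
Standard quotas: Epsilon 2.2738, Beta 3.7052, Zeta 23.6787, Delta 2.3409, Alpha 3.0014.
Lower quotas: Epsilon 2, Beta 3, Zeta 23, Delta 2, Alpha 3 (sum 33, leaving 2 seats).
Remainders in descending order: Beta 0.7052, Zeta 0.6787, Delta 0.3409, Epsilon 0.2738, Alpha 0.0014.
The surplus seats go to Beta, Zeta.

Epsilon 2; Beta 4; Zeta 24; Delta 2; Alpha 3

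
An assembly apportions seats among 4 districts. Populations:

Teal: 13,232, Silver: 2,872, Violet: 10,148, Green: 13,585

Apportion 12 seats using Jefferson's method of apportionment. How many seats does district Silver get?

Standard divisor 39837/12 ≈ 3319.75; standard quotas: Teal 3.986, Silver 0.865, Violet 3.057, Green 4.092.
Rounding down gives 3, 0, 3, 4 = 10 seats, so the divisor must be adjusted.
With modified divisor 2800: modified quotas Teal 4.726, Silver 1.026, Violet 3.624, Green 4.852.
Rounding down: Teal 4, Silver 1, Violet 3, Green 4 (total 12).
Silver receives 1.

1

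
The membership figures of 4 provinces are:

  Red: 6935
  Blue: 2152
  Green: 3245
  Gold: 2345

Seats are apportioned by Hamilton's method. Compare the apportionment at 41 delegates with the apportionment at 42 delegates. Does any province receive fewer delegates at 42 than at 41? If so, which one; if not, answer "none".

none

At 41 seats: Red 19, Blue 6, Green 9, Gold 7.
At 42 seats: Red 20, Blue 6, Green 9, Gold 7.
No province's allocation decreased.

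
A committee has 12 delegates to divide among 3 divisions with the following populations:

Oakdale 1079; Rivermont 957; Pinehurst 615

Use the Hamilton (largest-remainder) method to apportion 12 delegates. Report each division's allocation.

Standard divisor: 2651 ÷ 12 ≈ 220.917.
Standard quotas: Oakdale 4.884, Rivermont 4.332, Pinehurst 2.784.
Lower quotas: Oakdale 4, Rivermont 4, Pinehurst 2 (sum 10, leaving 2 seats).
Remainders in descending order: Oakdale 0.884, Pinehurst 0.784, Rivermont 0.332.
The surplus seats go to Oakdale, Pinehurst.

Oakdale: 5, Rivermont: 4, Pinehurst: 3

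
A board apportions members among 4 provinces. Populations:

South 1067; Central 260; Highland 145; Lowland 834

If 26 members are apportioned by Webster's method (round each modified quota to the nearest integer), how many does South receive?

12

Standard divisor 2306/26 ≈ 88.692; standard quotas: South 12.030, Central 2.931, Highland 1.635, Lowland 9.403.
Rounding to the nearest integer gives South 12, Central 3, Highland 2, Lowland 9 — total 26, matching the house size, so no adjustment is needed.
South receives 12.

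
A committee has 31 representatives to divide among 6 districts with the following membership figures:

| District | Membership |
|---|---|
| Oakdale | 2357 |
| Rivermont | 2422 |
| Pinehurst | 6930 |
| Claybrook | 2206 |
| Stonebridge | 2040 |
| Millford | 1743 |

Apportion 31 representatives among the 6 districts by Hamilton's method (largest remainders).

The standard divisor is 17698/31 ≈ 570.903.
Standard quotas: Oakdale 4.1285, Rivermont 4.2424, Pinehurst 12.1387, Claybrook 3.8641, Stonebridge 3.5733, Millford 3.0531.
Lower quotas: Oakdale 4, Rivermont 4, Pinehurst 12, Claybrook 3, Stonebridge 3, Millford 3 (sum 29, leaving 2 seats).
Remainders in descending order: Claybrook 0.8641, Stonebridge 0.5733, Rivermont 0.2424, Pinehurst 0.1387, Oakdale 0.1285, Millford 0.0531.
The surplus seats go to Claybrook, Stonebridge.

Oakdale: 4; Rivermont: 4; Pinehurst: 12; Claybrook: 4; Stonebridge: 4; Millford: 3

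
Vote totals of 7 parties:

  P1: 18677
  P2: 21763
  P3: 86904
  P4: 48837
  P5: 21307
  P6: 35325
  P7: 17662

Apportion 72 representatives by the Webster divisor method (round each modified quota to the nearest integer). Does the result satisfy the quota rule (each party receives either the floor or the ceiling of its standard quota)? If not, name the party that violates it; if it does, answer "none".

P3

Standard quotas: P1 5.369, P2 6.256, P3 24.981, P4 14.038, P5 6.125, P6 10.154, P7 5.077.
Webster allocation: P1 5, P2 6, P3 26, P4 14, P5 6, P6 10, P7 5.
P3 has quota 24.981 (lower 24, upper 25) but receives 26 — outside the quota interval.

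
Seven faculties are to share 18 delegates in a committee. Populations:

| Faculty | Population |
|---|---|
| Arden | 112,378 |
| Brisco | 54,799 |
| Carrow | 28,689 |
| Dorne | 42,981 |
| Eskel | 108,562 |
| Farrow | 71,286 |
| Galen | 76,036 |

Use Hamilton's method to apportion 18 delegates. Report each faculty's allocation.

Arden 4, Brisco 2, Carrow 1, Dorne 1, Eskel 4, Farrow 3, Galen 3

Total 494731; standard divisor 494731/18 ≈ 27485.056.
Standard quotas: Arden 4.0887, Brisco 1.9938, Carrow 1.0438, Dorne 1.5638, Eskel 3.9499, Farrow 2.5936, Galen 2.7664.
Lower quotas: Arden 4, Brisco 1, Carrow 1, Dorne 1, Eskel 3, Farrow 2, Galen 2 (sum 14, leaving 4 seats).
Remainders in descending order: Brisco 0.9938, Eskel 0.9499, Galen 0.7664, Farrow 0.5936, Dorne 0.5638, Arden 0.0887, Carrow 0.0438.
The surplus seats go to Brisco, Eskel, Galen, Farrow.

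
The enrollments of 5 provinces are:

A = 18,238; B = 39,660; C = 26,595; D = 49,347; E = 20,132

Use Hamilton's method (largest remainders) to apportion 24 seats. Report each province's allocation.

Standard divisor: 153972 ÷ 24 ≈ 6415.5.
Standard quotas: A 2.8428, B 6.1819, C 4.1454, D 7.6918, E 3.1380.
Lower quotas: A 2, B 6, C 4, D 7, E 3 (sum 22, leaving 2 seats).
Remainders in descending order: A 0.8428, D 0.6918, B 0.1819, C 0.1454, E 0.1380.
The surplus seats go to A, D.

A 3, B 6, C 4, D 8, E 3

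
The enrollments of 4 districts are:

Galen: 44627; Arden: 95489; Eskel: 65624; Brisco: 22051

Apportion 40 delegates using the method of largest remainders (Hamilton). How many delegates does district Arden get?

17

The standard divisor is 227791/40 ≈ 5694.775.
Standard quotas: Galen 7.8365, Arden 16.7678, Eskel 11.5235, Brisco 3.8721.
Lower quotas: Galen 7, Arden 16, Eskel 11, Brisco 3 (sum 37, leaving 3 seats).
Remainders in descending order: Brisco 0.8721, Galen 0.8365, Arden 0.7678, Eskel 0.5235.
The surplus seats go to Brisco, Galen, Arden.
Arden receives 17.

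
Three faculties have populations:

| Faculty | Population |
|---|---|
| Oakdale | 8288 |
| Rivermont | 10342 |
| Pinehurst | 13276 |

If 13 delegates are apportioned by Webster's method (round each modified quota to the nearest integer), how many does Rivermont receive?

Standard divisor 31906/13 ≈ 2454.308; standard quotas: Oakdale 3.377, Rivermont 4.214, Pinehurst 5.409.
Rounding to the nearest integer gives 3, 4, 5 = 12 seats, so the divisor must be adjusted.
With modified divisor 2400: modified quotas Oakdale 3.453, Rivermont 4.309, Pinehurst 5.532.
Rounding to the nearest integer: Oakdale 3, Rivermont 4, Pinehurst 6 (total 13).
Rivermont receives 4.

4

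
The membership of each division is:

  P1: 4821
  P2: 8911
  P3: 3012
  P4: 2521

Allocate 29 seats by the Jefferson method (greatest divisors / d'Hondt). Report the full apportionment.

P1=7, P2=14, P3=4, P4=4

Standard divisor 19265/29 ≈ 664.31; standard quotas: P1 7.257, P2 13.414, P3 4.534, P4 3.795.
Rounding down gives 7, 13, 4, 3 = 27 seats, so the divisor must be adjusted.
With modified divisor 620: modified quotas P1 7.776, P2 14.373, P3 4.858, P4 4.066.
Rounding down: P1 7, P2 14, P3 4, P4 4 (total 29).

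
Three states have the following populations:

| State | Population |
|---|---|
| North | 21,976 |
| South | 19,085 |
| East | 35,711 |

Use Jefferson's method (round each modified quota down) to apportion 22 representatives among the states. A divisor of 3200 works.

North 6, South 5, East 11

With modified divisor 3200: modified quotas North 6.867, South 5.964, East 11.160.
Rounding down: North 6, South 5, East 11 (total 22).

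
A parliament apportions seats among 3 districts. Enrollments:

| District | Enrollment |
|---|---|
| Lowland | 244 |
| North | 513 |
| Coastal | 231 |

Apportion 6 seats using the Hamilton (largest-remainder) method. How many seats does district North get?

3

Standard divisor: 988 ÷ 6 ≈ 164.667.
Standard quotas: Lowland 1.482, North 3.115, Coastal 1.403.
Lower quotas: Lowland 1, North 3, Coastal 1 (sum 5, leaving 1 seat).
Remainders in descending order: Lowland 0.482, Coastal 0.403, North 0.115.
Largest remainder: Lowland receives the extra seat.
North receives 3.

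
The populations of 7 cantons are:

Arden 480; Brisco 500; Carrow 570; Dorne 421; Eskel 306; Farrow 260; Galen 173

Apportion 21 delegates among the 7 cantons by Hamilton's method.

Arden 4; Brisco 4; Carrow 5; Dorne 3; Eskel 2; Farrow 2; Galen 1

Standard divisor: 2710 ÷ 21 ≈ 129.048.
Standard quotas: Arden 3.720, Brisco 3.875, Carrow 4.417, Dorne 3.262, Eskel 2.371, Farrow 2.015, Galen 1.341.
Lower quotas: Arden 3, Brisco 3, Carrow 4, Dorne 3, Eskel 2, Farrow 2, Galen 1 (sum 18, leaving 3 seats).
Remainders in descending order: Brisco 0.875, Arden 0.720, Carrow 0.417, Eskel 0.371, Galen 0.341, Dorne 0.262, Farrow 0.015.
Largest remainders: Brisco, Arden, Carrow receive the extra seats.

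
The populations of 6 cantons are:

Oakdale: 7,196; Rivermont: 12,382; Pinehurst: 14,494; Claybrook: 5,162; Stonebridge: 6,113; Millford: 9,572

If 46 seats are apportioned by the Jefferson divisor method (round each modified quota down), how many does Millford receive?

Standard divisor 54919/46 ≈ 1193.891; standard quotas: Oakdale 6.027, Rivermont 10.371, Pinehurst 12.140, Claybrook 4.324, Stonebridge 5.120, Millford 8.017.
Rounding down gives 6, 10, 12, 4, 5, 8 = 45 seats, so the divisor must be adjusted.
With modified divisor 1120: modified quotas Oakdale 6.425, Rivermont 11.055, Pinehurst 12.941, Claybrook 4.609, Stonebridge 5.458, Millford 8.546.
Rounding down: Oakdale 6, Rivermont 11, Pinehurst 12, Claybrook 4, Stonebridge 5, Millford 8 (total 46).
Millford receives 8.

8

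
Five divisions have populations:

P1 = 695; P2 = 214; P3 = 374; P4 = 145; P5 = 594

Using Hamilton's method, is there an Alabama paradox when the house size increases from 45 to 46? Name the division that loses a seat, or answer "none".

At 45 seats: P1 16, P2 5, P3 8, P4 3, P5 13.
At 46 seats: P1 16, P2 5, P3 8, P4 3, P5 14.
No division's allocation decreased.

none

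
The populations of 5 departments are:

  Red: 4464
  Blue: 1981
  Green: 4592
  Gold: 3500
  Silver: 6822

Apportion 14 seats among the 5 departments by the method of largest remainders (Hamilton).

Total 21359; standard divisor 21359/14 ≈ 1525.643.
Standard quotas: Red 2.9260, Blue 1.2985, Green 3.0099, Gold 2.2941, Silver 4.4716.
Lower quotas: Red 2, Blue 1, Green 3, Gold 2, Silver 4 (sum 12, leaving 2 seats).
Remainders in descending order: Red 0.9260, Silver 0.4716, Blue 0.2985, Gold 0.2941, Green 0.0099.
Largest remainders: Red, Silver receive the extra seats.

Red: 3, Blue: 1, Green: 3, Gold: 2, Silver: 5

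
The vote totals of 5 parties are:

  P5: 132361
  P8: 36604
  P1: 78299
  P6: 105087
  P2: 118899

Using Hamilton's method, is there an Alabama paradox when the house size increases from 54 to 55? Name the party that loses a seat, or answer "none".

none

At 54 seats: P5 15, P8 4, P1 9, P6 12, P2 14.
At 55 seats: P5 16, P8 4, P1 9, P6 12, P2 14.
No party's allocation decreased.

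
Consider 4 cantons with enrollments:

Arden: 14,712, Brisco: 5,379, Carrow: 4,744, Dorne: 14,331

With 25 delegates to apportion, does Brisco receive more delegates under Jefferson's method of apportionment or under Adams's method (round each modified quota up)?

Jefferson: Arden 10, Brisco 3, Carrow 3, Dorne 9.
Adams: Arden 9, Brisco 4, Carrow 3, Dorne 9.
Brisco gets 3 under Jefferson and 4 under Adams.

Adams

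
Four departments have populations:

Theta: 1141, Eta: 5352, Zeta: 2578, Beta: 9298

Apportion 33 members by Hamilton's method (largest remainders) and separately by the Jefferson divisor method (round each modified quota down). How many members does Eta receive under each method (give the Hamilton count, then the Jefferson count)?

Hamilton: Theta 2, Eta 9, Zeta 5, Beta 17.
Jefferson: Theta 2, Eta 10, Zeta 4, Beta 17.
Eta gets 9 under Hamilton and 10 under Jefferson.

9 and 10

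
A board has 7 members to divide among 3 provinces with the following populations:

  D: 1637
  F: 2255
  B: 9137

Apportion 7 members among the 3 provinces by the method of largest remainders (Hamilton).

Total 13029; standard divisor 13029/7 ≈ 1861.286.
Standard quotas: D 0.8795, F 1.2115, B 4.9090.
Lower quotas: D 0, F 1, B 4 (sum 5, leaving 2 seats).
Remainders in descending order: B 0.9090, D 0.8795, F 0.2115.
Largest remainders: B, D receive the extra seats.

D=1, F=1, B=5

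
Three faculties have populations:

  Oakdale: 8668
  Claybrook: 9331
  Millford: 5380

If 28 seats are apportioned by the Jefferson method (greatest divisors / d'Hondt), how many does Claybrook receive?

Standard divisor 23379/28 ≈ 834.964; standard quotas: Oakdale 10.381, Claybrook 11.175, Millford 6.443.
Rounding down gives 10, 11, 6 = 27 seats, so the divisor must be adjusted.
With modified divisor 780: modified quotas Oakdale 11.113, Claybrook 11.963, Millford 6.897.
Rounding down: Oakdale 11, Claybrook 11, Millford 6 (total 28).
Claybrook receives 11.

11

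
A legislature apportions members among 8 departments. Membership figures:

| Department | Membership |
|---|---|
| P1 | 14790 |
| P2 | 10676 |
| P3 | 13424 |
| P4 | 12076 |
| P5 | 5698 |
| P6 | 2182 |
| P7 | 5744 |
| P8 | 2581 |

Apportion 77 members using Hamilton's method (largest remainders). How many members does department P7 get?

Standard divisor: 67171 ÷ 77 ≈ 872.351.
Standard quotas: P1 16.9542, P2 12.2382, P3 15.3883, P4 13.8431, P5 6.5318, P6 2.5013, P7 6.5845, P8 2.9587.
Lower quotas: P1 16, P2 12, P3 15, P4 13, P5 6, P6 2, P7 6, P8 2 (sum 72, leaving 5 seats).
Remainders in descending order: P8 0.9587, P1 0.9542, P4 0.8431, P7 0.5845, P5 0.5318, P6 0.5013, P3 0.3883, P2 0.2382.
The surplus seats go to P8, P1, P4, P7, P5.
P7 receives 7.

7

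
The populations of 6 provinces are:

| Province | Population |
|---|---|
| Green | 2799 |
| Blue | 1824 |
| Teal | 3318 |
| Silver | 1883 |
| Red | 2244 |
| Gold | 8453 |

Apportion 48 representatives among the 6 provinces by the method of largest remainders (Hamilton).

Total 20521; standard divisor 20521/48 ≈ 427.521.
Standard quotas: Green 6.5470, Blue 4.2665, Teal 7.7610, Silver 4.4045, Red 5.2489, Gold 19.7721.
Lower quotas: Green 6, Blue 4, Teal 7, Silver 4, Red 5, Gold 19 (sum 45, leaving 3 seats).
Remainders in descending order: Gold 0.7721, Teal 0.7610, Green 0.5470, Silver 0.4045, Blue 0.2665, Red 0.2489.
Largest remainders: Gold, Teal, Green receive the extra seats.

Green 7; Blue 4; Teal 8; Silver 4; Red 5; Gold 20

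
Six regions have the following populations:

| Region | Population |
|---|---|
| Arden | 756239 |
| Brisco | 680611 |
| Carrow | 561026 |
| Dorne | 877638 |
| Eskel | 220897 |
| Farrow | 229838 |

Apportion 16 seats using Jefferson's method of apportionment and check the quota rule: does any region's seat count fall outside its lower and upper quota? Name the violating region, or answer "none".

Standard quotas: Arden 3.638, Brisco 3.274, Carrow 2.699, Dorne 4.222, Eskel 1.063, Farrow 1.106.
Jefferson allocation: Arden 4, Brisco 3, Carrow 3, Dorne 4, Eskel 1, Farrow 1.
Every allocation lies between the lower and upper quota.

none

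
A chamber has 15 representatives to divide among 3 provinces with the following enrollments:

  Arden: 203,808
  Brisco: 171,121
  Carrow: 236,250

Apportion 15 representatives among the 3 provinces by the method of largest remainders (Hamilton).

The standard divisor is 611179/15 ≈ 40745.267.
Standard quotas: Arden 5.0020, Brisco 4.1998, Carrow 5.7982.
Lower quotas: Arden 5, Brisco 4, Carrow 5 (sum 14, leaving 1 seat).
Remainders in descending order: Carrow 0.7982, Brisco 0.1998, Arden 0.0020.
Largest remainder: Carrow receives the extra seat.

Arden 5, Brisco 4, Carrow 6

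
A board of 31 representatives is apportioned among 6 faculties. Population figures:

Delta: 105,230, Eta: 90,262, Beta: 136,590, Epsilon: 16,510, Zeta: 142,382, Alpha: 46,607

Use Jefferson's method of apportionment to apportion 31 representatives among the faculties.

Delta=6, Eta=5, Beta=8, Epsilon=1, Zeta=9, Alpha=2

Standard divisor 537581/31 ≈ 17341.323; standard quotas: Delta 6.068, Eta 5.205, Beta 7.877, Epsilon 0.952, Zeta 8.211, Alpha 2.688.
Rounding down gives 6, 5, 7, 0, 8, 2 = 28 seats, so the divisor must be adjusted.
With modified divisor 15700: modified quotas Delta 6.703, Eta 5.749, Beta 8.700, Epsilon 1.052, Zeta 9.069, Alpha 2.969.
Rounding down: Delta 6, Eta 5, Beta 8, Epsilon 1, Zeta 9, Alpha 2 (total 31).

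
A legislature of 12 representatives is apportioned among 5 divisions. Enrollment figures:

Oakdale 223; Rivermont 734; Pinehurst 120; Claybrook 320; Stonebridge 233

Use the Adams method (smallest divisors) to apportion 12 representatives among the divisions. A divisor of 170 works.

With modified divisor 170: modified quotas Oakdale 1.312, Rivermont 4.318, Pinehurst 0.706, Claybrook 1.882, Stonebridge 1.371.
Rounding up: Oakdale 2, Rivermont 5, Pinehurst 1, Claybrook 2, Stonebridge 2 (total 12).

Oakdale 2; Rivermont 5; Pinehurst 1; Claybrook 2; Stonebridge 2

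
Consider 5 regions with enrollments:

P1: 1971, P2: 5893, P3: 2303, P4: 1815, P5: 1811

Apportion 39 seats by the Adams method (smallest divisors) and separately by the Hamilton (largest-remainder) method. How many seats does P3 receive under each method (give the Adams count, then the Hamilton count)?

Adams: P1 6, P2 16, P3 7, P4 5, P5 5.
Hamilton: P1 6, P2 17, P3 6, P4 5, P5 5.
P3 gets 7 under Adams and 6 under Hamilton.

7 and 6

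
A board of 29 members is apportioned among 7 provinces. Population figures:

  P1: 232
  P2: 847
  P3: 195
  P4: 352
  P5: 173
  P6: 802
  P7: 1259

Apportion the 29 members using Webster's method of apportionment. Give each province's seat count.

Standard divisor 3860/29 ≈ 133.103; standard quotas: P1 1.743, P2 6.363, P3 1.465, P4 2.645, P5 1.300, P6 6.025, P7 9.459.
Rounding to the nearest integer gives 2, 6, 1, 3, 1, 6, 9 = 28 seats, so the divisor must be adjusted.
With modified divisor 131.86: modified quotas P1 1.759, P2 6.423, P3 1.479, P4 2.669, P5 1.312, P6 6.082, P7 9.548.
Rounding to the nearest integer: P1 2, P2 6, P3 1, P4 3, P5 1, P6 6, P7 10 (total 29).

P1 2, P2 6, P3 1, P4 3, P5 1, P6 6, P7 10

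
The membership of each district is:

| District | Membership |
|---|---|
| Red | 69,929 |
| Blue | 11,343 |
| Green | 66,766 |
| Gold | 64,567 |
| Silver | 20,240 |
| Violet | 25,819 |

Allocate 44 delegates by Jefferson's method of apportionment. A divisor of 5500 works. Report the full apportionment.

With modified divisor 5500: modified quotas Red 12.714, Blue 2.062, Green 12.139, Gold 11.739, Silver 3.680, Violet 4.694.
Rounding down: Red 12, Blue 2, Green 12, Gold 11, Silver 3, Violet 4 (total 44).

Red 12, Blue 2, Green 12, Gold 11, Silver 3, Violet 4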